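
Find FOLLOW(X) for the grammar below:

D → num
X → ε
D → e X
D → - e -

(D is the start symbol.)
To compute FOLLOW(X), find every occurrence of X on a right-hand side N → α X β: add FIRST(β) \ {ε}, and if β is empty or nullable also add FOLLOW(N). Iterate to a fixed point.

In D → e X: X is at the end, add FOLLOW(D)

The FOLLOW sets referred to above (computed the same way, to a fixed point):
  FOLLOW(D) = { $ }

Taking the union: FOLLOW(X) = { $ }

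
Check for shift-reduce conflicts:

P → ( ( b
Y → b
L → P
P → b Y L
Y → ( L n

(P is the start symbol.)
No shift-reduce conflicts

Augment with P' → P and build the canonical LR(0) collection (I0 = CLOSURE({[P' → . P]}), then GOTO on every symbol after a dot until no new states appear). It has 13 states:
  I0: { [P → . ( ( b], [P → . b Y L], [P' → . P] }  — shift
  I1: { [P → ( . ( b] }  — shift
  I2: { [P' → P .] }  — accept
  I3: { [P → b . Y L], [Y → . ( L n], [Y → . b] }  — shift
  I4: { [L → . P], [P → . ( ( b], [P → . b Y L], [Y → ( . L n] }  — shift
  I5: { [L → . P], [P → . ( ( b], [P → . b Y L], [P → b Y . L] }  — shift
  I6: { [Y → b .] }  — reduce
  I7: { [P → b Y L .] }  — reduce
  I8: { [L → P .] }  — reduce
  I9: { [Y → ( L . n] }  — shift
  I10: { [Y → ( L n .] }  — reduce
  I11: { [P → ( ( . b] }  — shift
  I12: { [P → ( ( b .] }  — reduce

No state contains both a complete item and a shift item.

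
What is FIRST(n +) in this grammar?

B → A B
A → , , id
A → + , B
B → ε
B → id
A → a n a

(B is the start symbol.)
To compute FIRST(n +), process the symbols left to right:
Symbol n is a terminal. Add 'n' and stop.
FIRST(n +) = { 'n' }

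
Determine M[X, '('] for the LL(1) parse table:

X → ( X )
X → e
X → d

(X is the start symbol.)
X → ( X )

To find M[X, '('], we find productions for X where '(' is in the predict set (PREDICT(N → α) = (FIRST(α) \ {ε}) ∪ (FOLLOW(N) if α ⇒* ε)).

X → ( X ): PREDICT = { '(' }
  '(' is in predict set, so this production goes in M[X, '(']
X → e: PREDICT = { 'e' }
X → d: PREDICT = { 'd' }

M[X, '('] = X → ( X )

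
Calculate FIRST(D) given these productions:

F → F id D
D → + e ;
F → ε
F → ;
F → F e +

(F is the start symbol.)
To compute FIRST(D), examine every production with D on the left-hand side, reading each right-hand side left to right until a non-nullable symbol is reached.

From D → + e ;:
  - '+' is a terminal: add '+' and stop

Collecting: FIRST(D) = { '+' }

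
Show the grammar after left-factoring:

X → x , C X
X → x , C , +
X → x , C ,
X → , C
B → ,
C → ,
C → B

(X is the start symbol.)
Left-factoring transforms A → αβ₁ | αβ₂ into A → αA' and A' → β₁ | β₂
(α is the longest common prefix among the alternatives). Repeat until
no nonterminal has two alternatives with a common prefix.

Round 1: X has alternatives sharing prefix 'x , C'. Introduce X': X → x , C X'
  Add: X' → X
  Add: X' → , +
  Add: X' → ,

Round 2: X' has alternatives sharing prefix ','. Introduce X'': X' → , X''
  Add: X'' → +
  Add: X'' → ε

No remaining common prefixes — done.

Resulting grammar:
X → x , C X'
X' → X
X' → , X''
X'' → +
X'' → ε
X → , C
B → ,
C → ,
C → B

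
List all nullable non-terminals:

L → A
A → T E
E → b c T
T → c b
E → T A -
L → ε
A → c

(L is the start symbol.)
{ 'L' }

A non-terminal is nullable if it can derive ε (the empty string): either it has an ε-production, or it has a production whose right-hand side consists entirely of nullable non-terminals.

ε-productions: L → ε
So L is immediately nullable.
No further non-terminal can be added: every production for the remaining non-terminals contains a terminal or a non-nullable non-terminal.
Nullable = { 'L' }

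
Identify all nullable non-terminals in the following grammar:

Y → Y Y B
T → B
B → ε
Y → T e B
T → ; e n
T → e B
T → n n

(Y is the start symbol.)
{ 'B', 'T' }

ε-productions: B → ε
So B is immediately nullable.
T → B: every symbol on the right is nullable, so T is nullable too.
No further non-terminal can be added: every production for the remaining non-terminals contains a terminal or a non-nullable non-terminal.
Nullable = { 'B', 'T' }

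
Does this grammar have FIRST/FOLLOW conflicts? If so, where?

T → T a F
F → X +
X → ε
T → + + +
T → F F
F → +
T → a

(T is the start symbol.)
A FIRST/FOLLOW conflict occurs when a non-terminal N has a nullable alternative N → β (β ⇒* ε) and another alternative N → α with FIRST(α) ∩ FOLLOW(N) ≠ ∅: on such a lookahead the parser cannot decide between expanding α and letting N vanish via β.

Nullable non-terminals: X.
X has a nullable alternative but only one production, so nothing to check.

F, T have no nullable alternative, so no FIRST/FOLLOW check is needed there.

No FIRST/FOLLOW conflicts found.

Answer: No FIRST/FOLLOW conflicts.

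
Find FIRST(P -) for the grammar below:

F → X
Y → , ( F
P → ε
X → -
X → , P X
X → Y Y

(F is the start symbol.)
FIRST sets of the non-terminals involved (from the grammar, by fixed-point iteration):
  FIRST(P) = { ε }

To compute FIRST(P -), process the symbols left to right:
Symbol P is a non-terminal. Add FIRST(P) \ {ε} = { }
P is nullable (ε ∈ FIRST(P)), continue to the next symbol.
Symbol - is a terminal. Add '-' and stop.
FIRST(P -) = { '-' }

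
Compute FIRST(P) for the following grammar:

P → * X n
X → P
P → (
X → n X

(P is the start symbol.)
From P → * X n:
  - '*' is a terminal: add '*' and stop
From P → (:
  - '(' is a terminal: add '(' and stop

Collecting: FIRST(P) = { '(', '*' }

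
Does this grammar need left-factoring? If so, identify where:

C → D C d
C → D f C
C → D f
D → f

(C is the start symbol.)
Left-factoring is needed when two productions for the same non-terminal
share a common prefix on the right-hand side.

Productions for C:
  C → D C d
  C → D f C
  C → D f

Found common prefix 'D' in productions for C

Answer: Yes, C has productions with common prefix 'D'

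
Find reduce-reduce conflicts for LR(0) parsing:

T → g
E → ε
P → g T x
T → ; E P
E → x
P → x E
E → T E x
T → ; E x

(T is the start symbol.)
A reduce-reduce conflict occurs when an LR(0) state has two complete items [A → α .] and [B → β .] — both call for a reduction, and with no lookahead the parser cannot choose between them.

Augment with T' → T and build the canonical LR(0) collection (I0 = CLOSURE({[T' → . T]}), then GOTO on every symbol after a dot until no new states appear). It has 15 states:
  I0: { [T → . ; E P], [T → . ; E x], [T → . g], [T' → . T] }  — shift
  I1: { [E → . T E x], [E → . x], [E → .], [T → . ; E P], [T → . ; E x], [T → . g], [T → ; . E P], [T → ; . E x] }  — shift, reduce
  I2: { [T' → T .] }  — accept
  I3: { [T → g .] }  — reduce
  I4: { [P → . g T x], [P → . x E], [T → ; E . P], [T → ; E . x] }  — shift
  I5: { [E → . T E x], [E → . x], [E → .], [E → T . E x], [T → . ; E P], [T → . ; E x], [T → . g] }  — shift, reduce
  I6: { [E → x .] }  — reduce
  I7: { [E → T E . x] }  — shift
  I8: { [E → T E x .] }  — reduce
  I9: { [T → ; E P .] }  — reduce
  I10: { [P → g . T x], [T → . ; E P], [T → . ; E x], [T → . g] }  — shift
  I11: { [E → . T E x], [E → . x], [E → .], [P → x . E], [T → . ; E P], [T → . ; E x], [T → . g], [T → ; E x .] }  — shift, 2 reduces
  I12: { [P → x E .] }  — reduce
  I13: { [P → g T . x] }  — shift
  I14: { [P → g T x .] }  — reduce

I11 contains complete items [E → .], [T → ; E x .] — reduce-reduce conflict.

Answer: Yes — I11: [E → .] vs [T → ; E x .]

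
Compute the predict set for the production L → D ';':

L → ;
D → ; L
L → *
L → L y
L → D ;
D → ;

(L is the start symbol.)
{ ';' }

PREDICT(L → D ';') = (FIRST(RHS) \ {ε}) ∪ (FOLLOW(L) if ε ∈ FIRST(RHS), i.e. RHS ⇒* ε)
FIRST(D) = { ';' }
FIRST(D ';') = { ';' }
ε ∉ FIRST(D ';'), so FOLLOW(L) is not added.
PREDICT(L → D ';') = { ';' }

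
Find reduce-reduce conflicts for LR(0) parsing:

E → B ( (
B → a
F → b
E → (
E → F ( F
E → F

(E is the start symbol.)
No reduce-reduce conflicts

Augment with E' → E and build the canonical LR(0) collection (I0 = CLOSURE({[E' → . E]}), then GOTO on every symbol after a dot until no new states appear). It has 11 states:
  I0: { [B → . a], [E → . (], [E → . B ( (], [E → . F ( F], [E → . F], [E' → . E], [F → . b] }  — shift
  I1: { [E → ( .] }  — reduce
  I2: { [E → B . ( (] }  — shift
  I3: { [E' → E .] }  — accept
  I4: { [E → F . ( F], [E → F .] }  — shift, reduce
  I5: { [B → a .] }  — reduce
  I6: { [F → b .] }  — reduce
  I7: { [E → F ( . F], [F → . b] }  — shift
  I8: { [E → F ( F .] }  — reduce
  I9: { [E → B ( . (] }  — shift
  I10: { [E → B ( ( .] }  — reduce

No state contains more than one complete item.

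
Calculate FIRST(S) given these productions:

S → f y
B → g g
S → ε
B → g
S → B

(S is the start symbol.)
To compute FIRST(S), examine every production with S on the left-hand side, reading each right-hand side left to right until a non-nullable symbol is reached.

FIRST sets of the other non-terminals involved (by the same procedure, iterated to a fixed point):
  FIRST(B) = { 'g' }

From S → f y:
  - f is a terminal: add 'f' and stop
From S → ε:
  - ε-production, so ε ∈ FIRST(S)
From S → B:
  - B is a non-terminal: add FIRST(B) \ {ε} = { 'g' }
    B is not nullable, so stop

Collecting: FIRST(S) = { 'f', 'g', ε }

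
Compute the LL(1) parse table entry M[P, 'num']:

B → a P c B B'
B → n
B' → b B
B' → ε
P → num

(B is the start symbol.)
P → num

To find M[P, 'num'], we find productions for P where 'num' is in the predict set (PREDICT(N → α) = (FIRST(α) \ {ε}) ∪ (FOLLOW(N) if α ⇒* ε)).

P → num: PREDICT = { 'num' }
  'num' is in predict set, so this production goes in M[P, 'num']

M[P, 'num'] = P → num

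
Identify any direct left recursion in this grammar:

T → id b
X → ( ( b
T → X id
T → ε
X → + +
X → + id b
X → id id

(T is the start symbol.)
No direct left recursion

Direct left recursion occurs when N → N α for some non-terminal N (the right-hand side begins with the left-hand side itself).

T → id b: starts with id
X → ( ( b: starts with '('
T → X id: starts with X
T → ε: starts with ε
X → + +: starts with '+'
X → + id b: starts with '+'
X → id id: starts with id

No direct left recursion found.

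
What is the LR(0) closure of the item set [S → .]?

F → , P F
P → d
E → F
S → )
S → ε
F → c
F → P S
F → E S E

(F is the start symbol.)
{ [S → .] }

Start with: [S → .]
The dot is at the end, so nothing is added.

CLOSURE = { [S → .] }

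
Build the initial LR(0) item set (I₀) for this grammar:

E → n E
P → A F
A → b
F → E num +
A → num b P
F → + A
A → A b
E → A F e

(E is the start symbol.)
First, augment the grammar with E' → E
I₀ = CLOSURE({ [E' → . E] }):
  [E' → . E] has the dot before E: add [E → . n E], [E → . A F e]
  [E → . A F e] has the dot before A: add [A → . b], [A → . num b P], [A → . A b]
No further items can be added.

I₀ = { [A → . A b], [A → . b], [A → . num b P], [E → . A F e], [E → . n E], [E' → . E] }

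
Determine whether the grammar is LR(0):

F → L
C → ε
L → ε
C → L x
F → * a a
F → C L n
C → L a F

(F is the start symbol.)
No. Shift-reduce conflict between [C → .] and [F → . * a a]

A grammar is LR(0) if no state in the canonical LR(0) collection has:
  - both a shift item (dot before a terminal) and a complete item (shift-reduce conflict), or
  - two or more complete items (reduce-reduce conflict; the accept item [F' → F .] counts as a complete item here).

Augment with F' → F and build the canonical LR(0) collection (I0 = CLOSURE({[F' → . F]}), then GOTO on every symbol after a dot until no new states appear). It has 12 states:
  I0: { [C → . L a F], [C → . L x], [C → .], [F → . * a a], [F → . C L n], [F → . L], [F' → . F], [L → .] }  — shift, 2 reduces
  I1: { [F → * . a a] }  — shift
  I2: { [F → C . L n], [L → .] }  — reduce
  I3: { [F' → F .] }  — accept
  I4: { [C → L . a F], [C → L . x], [F → L .] }  — shift, reduce
  I5: { [C → . L a F], [C → . L x], [C → .], [C → L a . F], [F → . * a a], [F → . C L n], [F → . L], [L → .] }  — shift, 2 reduces
  I6: { [C → L x .] }  — reduce
  I7: { [C → L a F .] }  — reduce
  I8: { [F → C L . n] }  — shift
  I9: { [F → C L n .] }  — reduce
  I10: { [F → * a . a] }  — shift
  I11: { [F → * a a .] }  — reduce

Conflict in state I0:
  Shift-reduce conflict between [C → .] and [F → . * a a]
So the grammar is NOT LR(0).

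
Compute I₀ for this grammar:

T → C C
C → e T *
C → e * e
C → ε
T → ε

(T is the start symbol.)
First, augment the grammar with T' → T
I₀ = CLOSURE({ [T' → . T] }):
  [T' → . T] has the dot before T: add [T → . C C], [T → .]
  [T → . C C] has the dot before C: add [C → . e T *], [C → . e * e], [C → .]
No further items can be added.

I₀ = { [C → . e * e], [C → . e T *], [C → .], [T → . C C], [T → .], [T' → . T] }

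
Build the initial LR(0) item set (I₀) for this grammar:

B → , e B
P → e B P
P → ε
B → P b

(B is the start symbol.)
{ [B → . , e B], [B → . P b], [B' → . B], [P → . e B P], [P → .] }

First, augment the grammar with B' → B
I₀ = CLOSURE({ [B' → . B] }):
  [B' → . B] has the dot before B: add [B → . , e B], [B → . P b]
  [B → . P b] has the dot before P: add [P → . e B P], [P → .]
No further items can be added.

I₀ = { [B → . , e B], [B → . P b], [B' → . B], [P → . e B P], [P → .] }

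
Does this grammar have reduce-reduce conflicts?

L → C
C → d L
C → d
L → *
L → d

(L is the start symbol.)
Yes — I4: [C → d .] vs [L → d .]

Augment with L' → L and build the canonical LR(0) collection (I0 = CLOSURE({[L' → . L]}), then GOTO on every symbol after a dot until no new states appear). It has 6 states:
  I0: { [C → . d L], [C → . d], [L → . *], [L → . C], [L → . d], [L' → . L] }  — shift
  I1: { [L → * .] }  — reduce
  I2: { [L → C .] }  — reduce
  I3: { [L' → L .] }  — accept
  I4: { [C → . d L], [C → . d], [C → d . L], [C → d .], [L → . *], [L → . C], [L → . d], [L → d .] }  — shift, 2 reduces
  I5: { [C → d L .] }  — reduce

I4 contains complete items [C → d .], [L → d .] — reduce-reduce conflict.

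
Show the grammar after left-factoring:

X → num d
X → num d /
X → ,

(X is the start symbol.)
Left-factoring transforms A → αβ₁ | αβ₂ into A → αA' and A' → β₁ | β₂
(α is the longest common prefix among the alternatives). Repeat until
no nonterminal has two alternatives with a common prefix.

Round 1: X has alternatives sharing prefix 'num d'. Introduce X': X → num d X'
  Add: X' → ε
  Add: X' → /

No remaining common prefixes — done.

Resulting grammar:
X → num d X'
X' → ε
X' → /
X → ,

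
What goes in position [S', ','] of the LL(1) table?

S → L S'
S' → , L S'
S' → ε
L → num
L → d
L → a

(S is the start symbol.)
To find M[S', ','], we find productions for S' where ',' is in the predict set (PREDICT(N → α) = (FIRST(α) \ {ε}) ∪ (FOLLOW(N) if α ⇒* ε)).

Relevant sets:
  FOLLOW(S') = { $ }

S' → , L S': PREDICT = { ',' }
  ',' is in predict set, so this production goes in M[S', ',']
S' → ε: PREDICT = { $ }

M[S', ','] = S' → , L S'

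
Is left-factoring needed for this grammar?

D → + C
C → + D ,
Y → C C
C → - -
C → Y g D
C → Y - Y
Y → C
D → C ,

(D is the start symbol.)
Yes, C has productions with common prefix 'Y'; Y has productions with common prefix 'C'

Left-factoring is needed when two productions for the same non-terminal
share a common prefix on the right-hand side.

Productions for D:
  D → + C
  D → C ,
Productions for C:
  C → + D ,
  C → - -
  C → Y g D
  C → Y - Y
Productions for Y:
  Y → C C
  Y → C

Found common prefix 'Y' in productions for C
Found common prefix 'C' in productions for Y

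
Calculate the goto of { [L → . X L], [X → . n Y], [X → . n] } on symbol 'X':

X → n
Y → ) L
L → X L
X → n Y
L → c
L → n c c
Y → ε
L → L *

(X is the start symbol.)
GOTO(I, 'X') = CLOSURE({ [A → αX.β] : [A → α.Xβ] ∈ I, X = 'X' })

Items with dot before 'X', with the dot advanced:
  [L → . X L] → [L → X . L]
Closure of the advanced items:
  [L → X . L] has the dot before L: add [L → . X L], [L → . c], [L → . n c c], [L → . L *]
  [L → . X L] has the dot before X: add [X → . n], [X → . n Y]

GOTO = { [L → . L *], [L → . X L], [L → . c], [L → . n c c], [L → X . L], [X → . n Y], [X → . n] }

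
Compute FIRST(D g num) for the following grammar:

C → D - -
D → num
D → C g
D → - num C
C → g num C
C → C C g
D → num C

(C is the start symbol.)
FIRST sets of the non-terminals involved (from the grammar, by fixed-point iteration):
  FIRST(D) = { '-', 'g', 'num' }

To compute FIRST(D g num), process the symbols left to right:
Symbol D is a non-terminal. Add FIRST(D) \ {ε} = { '-', 'g', 'num' }
D is not nullable (ε ∉ FIRST(D)), so stop here.
FIRST(D g num) = { '-', 'g', 'num' }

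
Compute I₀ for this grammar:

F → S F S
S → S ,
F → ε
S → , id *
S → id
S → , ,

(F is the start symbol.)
{ [F → . S F S], [F → .], [F' → . F], [S → . , ,], [S → . , id *], [S → . S ,], [S → . id] }

First, augment the grammar with F' → F
I₀ = CLOSURE({ [F' → . F] }):
  [F' → . F] has the dot before F: add [F → . S F S], [F → .]
  [F → . S F S] has the dot before S: add [S → . S ,], [S → . , id *], [S → . id], [S → . , ,]
No further items can be added.

I₀ = { [F → . S F S], [F → .], [F' → . F], [S → . , ,], [S → . , id *], [S → . S ,], [S → . id] }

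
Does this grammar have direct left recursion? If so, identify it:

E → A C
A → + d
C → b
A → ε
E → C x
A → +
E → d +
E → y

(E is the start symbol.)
Direct left recursion occurs when N → N α for some non-terminal N (the right-hand side begins with the left-hand side itself).

E → A C: starts with A
A → + d: starts with '+'
C → b: starts with b
A → ε: starts with ε
E → C x: starts with C
A → +: starts with '+'
E → d +: starts with d
E → y: starts with y

No direct left recursion found.

Answer: No direct left recursion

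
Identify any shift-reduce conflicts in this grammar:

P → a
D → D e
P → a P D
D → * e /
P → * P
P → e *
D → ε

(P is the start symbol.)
Augment with P' → P and build the canonical LR(0) collection (I0 = CLOSURE({[P' → . P]}), then GOTO on every symbol after a dot until no new states appear). It has 13 states:
  I0: { [P → . * P], [P → . a P D], [P → . a], [P → . e *], [P' → . P] }  — shift
  I1: { [P → * . P], [P → . * P], [P → . a P D], [P → . a], [P → . e *] }  — shift
  I2: { [P' → P .] }  — accept
  I3: { [P → . * P], [P → . a P D], [P → . a], [P → . e *], [P → a . P D], [P → a .] }  — shift, reduce
  I4: { [P → e . *] }  — shift
  I5: { [P → e * .] }  — reduce
  I6: { [D → . * e /], [D → . D e], [D → .], [P → a P . D] }  — shift, reduce
  I7: { [D → * . e /] }  — shift
  I8: { [D → D . e], [P → a P D .] }  — shift, reduce
  I9: { [D → D e .] }  — reduce
  I10: { [D → * e . /] }  — shift
  I11: { [D → * e / .] }  — reduce
  I12: { [P → * P .] }  — reduce

I3 contains reduce item [P → a .] and shift items [P → . * P], [P → . a], [P → . a P D], [P → . e *] — shift-reduce conflict.
I6 contains reduce item [D → .] and shift item [D → . * e /] — shift-reduce conflict.
I8 contains reduce item [P → a P D .] and shift item [D → D . e] — shift-reduce conflict.

Answer: Yes — I3: [P → a .] vs [P → . * P]; I6: [D → .] vs [D → . * e /]; I8: [P → a P D .] vs [D → D . e]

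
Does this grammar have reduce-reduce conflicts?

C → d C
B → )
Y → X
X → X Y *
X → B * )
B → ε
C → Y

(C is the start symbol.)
Yes — I4: [B → .] vs [Y → X .]

A reduce-reduce conflict occurs when an LR(0) state has two complete items [A → α .] and [B → β .] — both call for a reduction, and with no lookahead the parser cannot choose between them.

Augment with C' → C and build the canonical LR(0) collection (I0 = CLOSURE({[C' → . C]}), then GOTO on every symbol after a dot until no new states appear). It has 12 states:
  I0: { [B → . )], [B → .], [C → . Y], [C → . d C], [C' → . C], [X → . B * )], [X → . X Y *], [Y → . X] }  — shift, reduce
  I1: { [B → ) .] }  — reduce
  I2: { [X → B . * )] }  — shift
  I3: { [C' → C .] }  — accept
  I4: { [B → . )], [B → .], [X → . B * )], [X → . X Y *], [X → X . Y *], [Y → . X], [Y → X .] }  — shift, 2 reduces
  I5: { [C → Y .] }  — reduce
  I6: { [B → . )], [B → .], [C → . Y], [C → . d C], [C → d . C], [X → . B * )], [X → . X Y *], [Y → . X] }  — shift, reduce
  I7: { [C → d C .] }  — reduce
  I8: { [X → X Y . *] }  — shift
  I9: { [X → X Y * .] }  — reduce
  I10: { [X → B * . )] }  — shift
  I11: { [X → B * ) .] }  — reduce

I4 contains complete items [B → .], [Y → X .] — reduce-reduce conflict.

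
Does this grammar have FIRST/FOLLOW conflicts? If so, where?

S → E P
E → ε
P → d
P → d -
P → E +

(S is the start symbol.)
Nullable non-terminals: E.
E has a nullable alternative but only one production, so nothing to check.

P, S have no nullable alternative, so no FIRST/FOLLOW check is needed there.

No FIRST/FOLLOW conflicts found.

Answer: No FIRST/FOLLOW conflicts.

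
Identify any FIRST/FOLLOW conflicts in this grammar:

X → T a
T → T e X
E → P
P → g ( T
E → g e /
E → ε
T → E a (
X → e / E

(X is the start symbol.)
Nullable non-terminals: E.
FIRST sets used below: FIRST(P) = { 'g' }

E: nullable alternative(s) E → ε; FOLLOW(E) = { $, 'a', 'e' }
  E → P: FIRST \ {ε} = { 'g' } — disjoint from FOLLOW(E)
  E → g e /: FIRST \ {ε} = { 'g' } — disjoint from FOLLOW(E)
  E → ε: FIRST \ {ε} = { } — this is the only nullable alternative, skip

P, T, X have no nullable alternative, so no FIRST/FOLLOW check is needed there.

No FIRST/FOLLOW conflicts found.

Answer: No FIRST/FOLLOW conflicts.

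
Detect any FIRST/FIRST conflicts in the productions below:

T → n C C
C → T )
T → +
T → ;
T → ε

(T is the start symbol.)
No FIRST/FIRST conflicts.

A FIRST/FIRST conflict occurs when two productions N → α and N → β for the same non-terminal have FIRST(α) ∩ FIRST(β) ≠ ∅ (with ε ∈ FIRST of a nullable right-hand side, so two nullable alternatives also conflict).

Productions for T:
  T → n C C: FIRST = { 'n' }
  T → +: FIRST = { '+' }
  T → ;: FIRST = { ';' }
  T → ε: FIRST = { ε }
C has only one production, so no FIRST/FIRST conflict is possible there.

All alternatives of each non-terminal have pairwise disjoint FIRST sets.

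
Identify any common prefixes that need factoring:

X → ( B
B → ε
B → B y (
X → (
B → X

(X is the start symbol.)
Left-factoring is needed when two productions for the same non-terminal
share a common prefix on the right-hand side.

Productions for X:
  X → ( B
  X → (
Productions for B:
  B → ε
  B → B y (
  B → X

Found common prefix '(' in productions for X

Answer: Yes, X has productions with common prefix '('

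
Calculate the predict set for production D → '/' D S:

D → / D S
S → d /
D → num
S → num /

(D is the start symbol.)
PREDICT(D → '/' D S) = (FIRST(RHS) \ {ε}) ∪ (FOLLOW(D) if ε ∈ FIRST(RHS), i.e. RHS ⇒* ε)
FIRST('/' D S) = { '/' }
ε ∉ FIRST('/' D S), so FOLLOW(D) is not added.
PREDICT(D → '/' D S) = { '/' }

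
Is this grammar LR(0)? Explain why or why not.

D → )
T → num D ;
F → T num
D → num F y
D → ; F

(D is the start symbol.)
Yes, the grammar is LR(0)

A grammar is LR(0) if no state in the canonical LR(0) collection has:
  - both a shift item (dot before a terminal) and a complete item (shift-reduce conflict), or
  - two or more complete items (reduce-reduce conflict; the accept item [D' → D .] counts as a complete item here).

Augment with D' → D and build the canonical LR(0) collection (I0 = CLOSURE({[D' → . D]}), then GOTO on every symbol after a dot until no new states appear). It has 13 states:
  I0: { [D → . )], [D → . ; F], [D → . num F y], [D' → . D] }  — shift
  I1: { [D → ) .] }  — reduce
  I2: { [D → ; . F], [F → . T num], [T → . num D ;] }  — shift
  I3: { [D' → D .] }  — accept
  I4: { [D → num . F y], [F → . T num], [T → . num D ;] }  — shift
  I5: { [D → num F . y] }  — shift
  I6: { [F → T . num] }  — shift
  I7: { [D → . )], [D → . ; F], [D → . num F y], [T → num . D ;] }  — shift
  I8: { [T → num D . ;] }  — shift
  I9: { [T → num D ; .] }  — reduce
  I10: { [F → T num .] }  — reduce
  I11: { [D → num F y .] }  — reduce
  I12: { [D → ; F .] }  — reduce

Every state is either a pure shift/goto state or contains exactly one complete item and nothing to shift — no conflicts. The grammar is LR(0).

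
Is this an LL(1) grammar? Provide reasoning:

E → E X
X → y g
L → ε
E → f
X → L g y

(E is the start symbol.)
No. Predict set conflict for E: { 'f' }

A grammar is LL(1) if for each non-terminal N with multiple productions, the predict sets of those productions are pairwise disjoint, where PREDICT(N → α) = (FIRST(α) \ {ε}) ∪ (FOLLOW(N) if α ⇒* ε).

Relevant sets:
  FIRST(E) = { 'f' }
  FIRST(L) = { ε }

For E:
  PREDICT(E → E X) = { 'f' }
  PREDICT(E → f) = { 'f' }
For X:
  PREDICT(X → y g) = { 'y' }
  PREDICT(X → L g y) = { 'g' }
L has a single production, so nothing to check there.

Conflict found: Predict set conflict for E: { 'f' }
The grammar is NOT LL(1).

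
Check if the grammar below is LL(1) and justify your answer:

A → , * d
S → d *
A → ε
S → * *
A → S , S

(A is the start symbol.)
Yes, the grammar is LL(1).

Relevant sets:
  FIRST(S) = { '*', 'd' }
  FOLLOW(A) = { $ }

For A:
  PREDICT(A → ',' '*' d) = { ',' }
  PREDICT(A → ε) = { $ }
  PREDICT(A → S ',' S) = { '*', 'd' }
For S:
  PREDICT(S → d '*') = { 'd' }
  PREDICT(S → '*' '*') = { '*' }

All predict sets are disjoint. The grammar IS LL(1).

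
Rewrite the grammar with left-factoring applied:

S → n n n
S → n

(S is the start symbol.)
Left-factoring transforms A → αβ₁ | αβ₂ into A → αA' and A' → β₁ | β₂
(α is the longest common prefix among the alternatives). Repeat until
no nonterminal has two alternatives with a common prefix.

Round 1: S has alternatives sharing prefix 'n'. Introduce S': S → n S'
  Add: S' → n n
  Add: S' → ε

No remaining common prefixes — done.

Resulting grammar:
S → n S'
S' → n n
S' → ε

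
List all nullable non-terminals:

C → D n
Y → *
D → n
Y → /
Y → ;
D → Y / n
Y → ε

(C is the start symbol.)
{ 'Y' }

A non-terminal is nullable if it can derive ε (the empty string): either it has an ε-production, or it has a production whose right-hand side consists entirely of nullable non-terminals.

ε-productions: Y → ε
So Y is immediately nullable.
No further non-terminal can be added: every production for the remaining non-terminals contains a terminal or a non-nullable non-terminal.
Nullable = { 'Y' }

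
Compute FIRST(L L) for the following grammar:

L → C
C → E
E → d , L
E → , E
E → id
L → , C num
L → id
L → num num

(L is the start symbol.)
{ ',', 'd', 'id', 'num' }

FIRST sets of the non-terminals involved (from the grammar, by fixed-point iteration):
  FIRST(L) = { ',', 'd', 'id', 'num' }

To compute FIRST(L L), process the symbols left to right:
Symbol L is a non-terminal. Add FIRST(L) \ {ε} = { ',', 'd', 'id', 'num' }
L is not nullable (ε ∉ FIRST(L)), so stop here.
FIRST(L L) = { ',', 'd', 'id', 'num' }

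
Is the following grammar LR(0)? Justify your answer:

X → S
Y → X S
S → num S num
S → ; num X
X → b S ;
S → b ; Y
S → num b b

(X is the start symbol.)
Augment with X' → X and build the canonical LR(0) collection (I0 = CLOSURE({[X' → . X]}), then GOTO on every symbol after a dot until no new states appear). It has 24 states:
  I0: { [S → . ; num X], [S → . b ; Y], [S → . num S num], [S → . num b b], [X → . S], [X → . b S ;], [X' → . X] }  — shift
  I1: { [S → ; . num X] }  — shift
  I2: { [X → S .] }  — reduce
  I3: { [X' → X .] }  — accept
  I4: { [S → . ; num X], [S → . b ; Y], [S → . num S num], [S → . num b b], [S → b . ; Y], [X → b . S ;] }  — shift
  I5: { [S → . ; num X], [S → . b ; Y], [S → . num S num], [S → . num b b], [S → num . S num], [S → num . b b] }  — shift
  I6: { [S → num S . num] }  — shift
  I7: { [S → b . ; Y], [S → num b . b] }  — shift
  I8: { [S → . ; num X], [S → . b ; Y], [S → . num S num], [S → . num b b], [S → b ; . Y], [X → . S], [X → . b S ;], [Y → . X S] }  — shift
  I9: { [S → num b b .] }  — reduce
  I10: { [S → . ; num X], [S → . b ; Y], [S → . num S num], [S → . num b b], [Y → X . S] }  — shift
  I11: { [S → b ; Y .] }  — reduce
  I12: { [Y → X S .] }  — reduce
  I13: { [S → b . ; Y] }  — shift
  I14: { [S → num S num .] }  — reduce
  I15: { [S → . ; num X], [S → . b ; Y], [S → . num S num], [S → . num b b], [S → ; . num X], [S → b ; . Y], [X → . S], [X → . b S ;], [Y → . X S] }  — shift
  I16: { [X → b S . ;] }  — shift
  I17: { [X → b S ; .] }  — reduce
  I18: { [S → . ; num X], [S → . b ; Y], [S → . num S num], [S → . num b b], [S → ; num . X], [S → num . S num], [S → num . b b], [X → . S], [X → . b S ;] }  — shift
  I19: { [S → num S . num], [X → S .] }  — shift, reduce
  I20: { [S → ; num X .] }  — reduce
  I21: { [S → . ; num X], [S → . b ; Y], [S → . num S num], [S → . num b b], [S → b . ; Y], [S → num b . b], [X → b . S ;] }  — shift
  I22: { [S → b . ; Y], [S → num b b .] }  — shift, reduce
  I23: { [S → . ; num X], [S → . b ; Y], [S → . num S num], [S → . num b b], [S → ; num . X], [X → . S], [X → . b S ;] }  — shift

Conflict in state I19:
  Shift-reduce conflict between [X → S .] and [S → num S . num]
So the grammar is NOT LR(0).

Answer: No. Shift-reduce conflict between [X → S .] and [S → num S . num]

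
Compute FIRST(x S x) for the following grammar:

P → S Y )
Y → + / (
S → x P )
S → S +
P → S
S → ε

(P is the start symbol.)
{ 'x' }

To compute FIRST(x S x), process the symbols left to right:
Symbol x is a terminal. Add 'x' and stop.
FIRST(x S x) = { 'x' }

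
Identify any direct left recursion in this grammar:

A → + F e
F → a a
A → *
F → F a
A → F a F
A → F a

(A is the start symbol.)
Yes, F is left-recursive

Direct left recursion occurs when N → N α for some non-terminal N (the right-hand side begins with the left-hand side itself).

A → + F e: starts with '+'
F → a a: starts with a
A → *: starts with '*'
F → F a: LEFT RECURSIVE (starts with F)
A → F a F: starts with F
A → F a: starts with F

The grammar has direct left recursion on: F.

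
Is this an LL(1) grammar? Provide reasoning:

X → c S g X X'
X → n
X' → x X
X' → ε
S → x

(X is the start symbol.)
No. Predict set conflict for X': { 'x' }

A grammar is LL(1) if for each non-terminal N with multiple productions, the predict sets of those productions are pairwise disjoint, where PREDICT(N → α) = (FIRST(α) \ {ε}) ∪ (FOLLOW(N) if α ⇒* ε).

Relevant sets:
  FOLLOW(X') = { $, 'x' }

For X:
  PREDICT(X → c S g X X') = { 'c' }
  PREDICT(X → n) = { 'n' }
For X':
  PREDICT(X' → x X) = { 'x' }
  PREDICT(X' → ε) = { $, 'x' }
S has a single production, so nothing to check there.

Conflict found: Predict set conflict for X': { 'x' }
The grammar is NOT LL(1).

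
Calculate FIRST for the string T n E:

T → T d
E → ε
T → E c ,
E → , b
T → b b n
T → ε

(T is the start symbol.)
{ ',', 'b', 'c', 'd', 'n' }

FIRST sets of the non-terminals involved (from the grammar, by fixed-point iteration):
  FIRST(T) = { ',', 'b', 'c', 'd', ε }

To compute FIRST(T n E), process the symbols left to right:
Symbol T is a non-terminal. Add FIRST(T) \ {ε} = { ',', 'b', 'c', 'd' }
T is nullable (ε ∈ FIRST(T)), continue to the next symbol.
Symbol n is a terminal. Add 'n' and stop.
FIRST(T n E) = { ',', 'b', 'c', 'd', 'n' }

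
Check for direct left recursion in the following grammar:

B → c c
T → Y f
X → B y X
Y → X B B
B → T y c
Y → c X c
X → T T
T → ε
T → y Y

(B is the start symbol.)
B → c c: starts with c
T → Y f: starts with Y
X → B y X: starts with B
Y → X B B: starts with X
B → T y c: starts with T
Y → c X c: starts with c
X → T T: starts with T
T → ε: starts with ε
T → y Y: starts with y

No direct left recursion found.

Answer: No direct left recursion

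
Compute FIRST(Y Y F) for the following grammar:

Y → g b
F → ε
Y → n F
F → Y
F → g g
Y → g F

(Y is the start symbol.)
FIRST sets of the non-terminals involved (from the grammar, by fixed-point iteration):
  FIRST(Y) = { 'g', 'n' }

To compute FIRST(Y Y F), process the symbols left to right:
Symbol Y is a non-terminal. Add FIRST(Y) \ {ε} = { 'g', 'n' }
Y is not nullable (ε ∉ FIRST(Y)), so stop here.
FIRST(Y Y F) = { 'g', 'n' }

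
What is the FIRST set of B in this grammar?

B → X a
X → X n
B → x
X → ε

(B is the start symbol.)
{ 'a', 'n', 'x' }

FIRST sets of the other non-terminals involved (by the same procedure, iterated to a fixed point):
  FIRST(X) = { 'n', ε }

From B → X a:
  - X is a non-terminal: add FIRST(X) \ {ε} = { 'n' }
    X is nullable, so continue to the next symbol
  - a is a terminal: add 'a' and stop
From B → x:
  - x is a terminal: add 'x' and stop

Collecting: FIRST(B) = { 'a', 'n', 'x' }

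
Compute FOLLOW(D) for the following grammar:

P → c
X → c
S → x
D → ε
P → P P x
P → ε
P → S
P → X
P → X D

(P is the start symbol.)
{ $, 'c', 'x' }

In P → X D: D is at the end, add FOLLOW(P)

The FOLLOW sets referred to above (computed the same way, to a fixed point):
  FOLLOW(P) = { $, 'c', 'x' }

Taking the union: FOLLOW(D) = { $, 'c', 'x' }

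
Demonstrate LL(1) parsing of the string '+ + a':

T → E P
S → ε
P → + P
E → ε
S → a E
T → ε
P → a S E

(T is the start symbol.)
LL(1) parsing maintains a stack (initially the start symbol over $) and the input. At each step: if the stack top is a terminal, match it against the current input token; if it is a non-terminal N, replace it with the RHS of M[N, lookahead] (the unique production whose predict set contains the lookahead).

Stack is shown with the top on the left.

Stack    Input    Action
------------------------
T $      + + a $  output T → E P
E P $    + + a $  output E → ε
P $      + + a $  output P → + P
+ P $    + + a $  match '+'
P $      + a $    output P → + P
+ P $    + a $    match '+'
P $      a $      output P → a S E
a S E $  a $      match 'a'
S E $    $        output S → ε
E $      $        output E → ε
$        $        accept

The string is accepted.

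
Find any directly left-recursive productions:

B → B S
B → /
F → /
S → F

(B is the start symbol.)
Yes, B is left-recursive

Direct left recursion occurs when N → N α for some non-terminal N (the right-hand side begins with the left-hand side itself).

B → B S: LEFT RECURSIVE (starts with B)
B → /: starts with '/'
F → /: starts with '/'
S → F: starts with F

The grammar has direct left recursion on: B.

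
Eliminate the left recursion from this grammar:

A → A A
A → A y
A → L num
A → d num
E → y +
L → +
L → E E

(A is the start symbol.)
A → L num A'
A → d num A'
A' → A A'
A' → y A'
A' → ε
E → y +
L → +
L → E E

A is directly left-recursive. The standard transformation for
  A → A α₁ | ... | A α_m | β₁ | ... | β_n
is
  A  → β₁ A' | ... | β_n A'
  A' → α₁ A' | ... | α_m A' | ε

A → L num becomes A → L num A'
A → d num becomes A → d num A'
A → A A becomes A' → A A'
A → A y becomes A' → y A'
Add A' → ε

Productions for other non-terminals are unchanged:
  E → y +
  L → +
  L → E E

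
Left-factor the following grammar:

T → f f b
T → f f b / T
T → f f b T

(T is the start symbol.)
Left-factoring transforms A → αβ₁ | αβ₂ into A → αA' and A' → β₁ | β₂
(α is the longest common prefix among the alternatives). Repeat until
no nonterminal has two alternatives with a common prefix.

Round 1: T has alternatives sharing prefix 'f f b'. Introduce T': T → f f b T'
  Add: T' → ε
  Add: T' → / T
  Add: T' → T

No remaining common prefixes — done.

Resulting grammar:
T → f f b T'
T' → ε
T' → / T
T' → T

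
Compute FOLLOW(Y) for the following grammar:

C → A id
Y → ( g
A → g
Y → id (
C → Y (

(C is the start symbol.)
{ '(' }

To compute FOLLOW(Y), find every occurrence of Y on a right-hand side N → α Y β: add FIRST(β) \ {ε}, and if β is empty or nullable also add FOLLOW(N). Iterate to a fixed point.

In C → Y (: Y is followed by '(', add FIRST('(') \ {ε} = { '(' }

Taking the union: FOLLOW(Y) = { '(' }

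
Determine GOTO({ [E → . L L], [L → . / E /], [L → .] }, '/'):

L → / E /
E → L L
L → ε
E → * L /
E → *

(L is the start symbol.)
GOTO(I, '/') = CLOSURE({ [A → αX.β] : [A → α.Xβ] ∈ I, X = '/' })

Items with dot before '/', with the dot advanced:
  [L → . / E /] → [L → / . E /]
Closure of the advanced items:
  [L → / . E /] has the dot before E: add [E → . L L], [E → . * L /], [E → . *]
  [E → . L L] has the dot before L: add [L → . / E /], [L → .]

GOTO = { [E → . * L /], [E → . *], [E → . L L], [L → . / E /], [L → .], [L → / . E /] }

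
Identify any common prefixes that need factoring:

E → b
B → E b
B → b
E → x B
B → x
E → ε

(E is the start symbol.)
No, left-factoring is not needed

Left-factoring is needed when two productions for the same non-terminal
share a common prefix on the right-hand side.

Productions for E:
  E → b
  E → x B
  E → ε
Productions for B:
  B → E b
  B → b
  B → x

No common prefixes found.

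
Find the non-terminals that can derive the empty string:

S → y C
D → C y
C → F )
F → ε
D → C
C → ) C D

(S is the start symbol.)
{ 'F' }

A non-terminal is nullable if it can derive ε (the empty string): either it has an ε-production, or it has a production whose right-hand side consists entirely of nullable non-terminals.

ε-productions: F → ε
So F is immediately nullable.
No further non-terminal can be added: every production for the remaining non-terminals contains a terminal or a non-nullable non-terminal.
Nullable = { 'F' }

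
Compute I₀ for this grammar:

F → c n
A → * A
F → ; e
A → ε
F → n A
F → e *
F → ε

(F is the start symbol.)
First, augment the grammar with F' → F
I₀ = CLOSURE({ [F' → . F] }):
  [F' → . F] has the dot before F: add [F → . c n], [F → . ; e], [F → . n A], [F → . e *], [F → .]
No further items can be added.

I₀ = { [F → . ; e], [F → . c n], [F → . e *], [F → . n A], [F → .], [F' → . F] }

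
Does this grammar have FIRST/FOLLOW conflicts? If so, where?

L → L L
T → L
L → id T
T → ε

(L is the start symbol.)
Yes. T → L with FOLLOW(T) on { 'id' }

Nullable non-terminals: T.
FIRST sets used below: FIRST(L) = { 'id' }

T: nullable alternative(s) T → ε; FOLLOW(T) = { $, 'id' }
  T → L: FIRST \ {ε} = { 'id' } — overlaps FOLLOW(T) on { 'id' }: CONFLICT
  T → ε: FIRST \ {ε} = { } — this is the only nullable alternative, skip

L has no nullable alternative, so no FIRST/FOLLOW check is needed there.

So the grammar has 1 FIRST/FOLLOW conflict (marked CONFLICT above).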